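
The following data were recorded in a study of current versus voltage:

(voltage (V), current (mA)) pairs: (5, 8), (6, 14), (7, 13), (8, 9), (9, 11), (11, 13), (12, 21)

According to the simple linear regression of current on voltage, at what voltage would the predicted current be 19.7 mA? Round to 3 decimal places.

14.607

n = 7, Σx = 58, Σy = 89, Σxy = 781, Σx² = 520
Sxx = Σx² − (Σx)²/n = 520 − 480.571429 = 39.428571
Sxy = Σxy − (Σx)(Σy)/n = 781 − 737.428571 = 43.571429
b = Sxy/Sxx = 43.571429/39.428571 = 1.105072
a = ȳ − b·x̄ = 12.714286 − 1.105072·8.285714 = 3.557971
Set a + b·x = 19.7: x = (19.7 − 3.557971) / 1.105072 = 14.607213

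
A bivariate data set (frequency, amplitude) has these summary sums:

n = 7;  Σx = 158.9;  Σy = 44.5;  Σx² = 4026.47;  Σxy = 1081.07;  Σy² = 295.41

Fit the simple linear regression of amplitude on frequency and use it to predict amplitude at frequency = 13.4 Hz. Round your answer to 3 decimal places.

4.785

Sxx = Σx² − (Σx)²/n = 4026.47 − 3607.03 = 419.44
Sxy = Σxy − (Σx)(Σy)/n = 1081.07 − 1010.15 = 70.92
b = Sxy/Sxx = 70.92/419.44 = 0.169083
a = ȳ − b·x̄ = 6.357143 − 0.169083·22.7 = 2.518968
ŷ(13.4) = a + b·13.4 = 2.518968 + 0.169083·13.4 = 4.784675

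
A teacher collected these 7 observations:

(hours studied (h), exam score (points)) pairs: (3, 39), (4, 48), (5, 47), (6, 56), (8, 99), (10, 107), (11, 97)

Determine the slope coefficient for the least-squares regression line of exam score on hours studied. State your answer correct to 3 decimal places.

9.000

n = 7, Σx = 47, Σy = 493, Σxy = 3809, Σx² = 371
Sxx = Σx² − (Σx)²/n = 371 − 315.571429 = 55.428571
Sxy = Σxy − (Σx)(Σy)/n = 3809 − 3310.142857 = 498.857143
b = Sxy/Sxx = 498.857143/55.428571 = 9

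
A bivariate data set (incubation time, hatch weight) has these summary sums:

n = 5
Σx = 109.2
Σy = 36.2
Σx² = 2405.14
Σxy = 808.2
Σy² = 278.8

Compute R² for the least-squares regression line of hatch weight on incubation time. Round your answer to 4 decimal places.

Sxx = Σx² − (Σx)²/n = 2405.14 − 2384.928 = 20.212
Sxy = Σxy − (Σx)(Σy)/n = 808.2 − 790.608 = 17.592
Syy = Σy² − (Σy)²/n = 278.8 − 262.088 = 16.712
R² = Sxy²/(Sxx·Syy) = (17.592)²/(20.212·16.712) = 0.916205

0.9162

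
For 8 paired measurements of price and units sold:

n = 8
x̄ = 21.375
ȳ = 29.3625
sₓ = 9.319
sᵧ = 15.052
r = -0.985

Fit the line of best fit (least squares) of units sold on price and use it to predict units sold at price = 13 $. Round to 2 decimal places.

b = r · sᵧ/sₓ = -0.985 · 15.052/9.319 = -1.590967
a = ȳ − b·x̄ = 29.3625 − (-1.590967)·21.375 = 63.369416
ŷ(13) = a + b·13 = 63.369416 + (-1.590967)·13 = 42.686847

42.69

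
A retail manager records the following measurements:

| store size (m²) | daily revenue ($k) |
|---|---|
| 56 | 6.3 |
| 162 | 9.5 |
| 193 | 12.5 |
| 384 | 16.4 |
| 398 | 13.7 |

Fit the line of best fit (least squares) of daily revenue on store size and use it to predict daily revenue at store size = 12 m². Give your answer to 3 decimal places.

n = 5, Σx = 1193, Σy = 58.4, Σxy = 16054.5, Σx² = 372489
Sxx = Σx² − (Σx)²/n = 372489 − 284649.8 = 87839.2
Sxy = Σxy − (Σx)(Σy)/n = 16054.5 − 13934.24 = 2120.26
b = Sxy/Sxx = 2120.26/87839.2 = 0.024138
a = ȳ − b·x̄ = 11.68 − 0.024138·238.6 = 5.920680
ŷ(12) = a + b·12 = 5.920680 + 0.024138·12 = 6.210336

6.210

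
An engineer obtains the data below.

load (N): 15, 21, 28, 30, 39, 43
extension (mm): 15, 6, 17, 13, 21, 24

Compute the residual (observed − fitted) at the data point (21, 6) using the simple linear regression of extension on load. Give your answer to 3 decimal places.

-6.232

n = 6, Σx = 176, Σy = 96, Σxy = 3068, Σx² = 5720
Sxx = Σx² − (Σx)²/n = 5720 − 5162.666667 = 557.333333
Sxy = Σxy − (Σx)(Σy)/n = 3068 − 2816 = 252
b = Sxy/Sxx = 252/557.333333 = 0.452153
a = ȳ − b·x̄ = 16 − 0.452153·29.333333 = 2.736842
ŷ(21) = 2.736842 + 0.452153·21 = 12.232057
residual = y − ŷ = 6 − 12.232057 = -6.232057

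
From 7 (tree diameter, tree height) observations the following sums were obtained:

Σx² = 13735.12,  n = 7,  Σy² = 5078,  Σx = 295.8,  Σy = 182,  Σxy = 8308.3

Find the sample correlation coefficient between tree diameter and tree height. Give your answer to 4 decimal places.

Sxx = Σx² − (Σx)²/n = 13735.12 − 12499.662857 = 1235.457143
Sxy = Σxy − (Σx)(Σy)/n = 8308.3 − 7690.8 = 617.5
Syy = Σy² − (Σy)²/n = 5078 − 4732 = 346
r = Sxy/√(Sxx·Syy) = 617.5/√(427468.171429) = 617.5/653.810501 = 0.944463

0.9445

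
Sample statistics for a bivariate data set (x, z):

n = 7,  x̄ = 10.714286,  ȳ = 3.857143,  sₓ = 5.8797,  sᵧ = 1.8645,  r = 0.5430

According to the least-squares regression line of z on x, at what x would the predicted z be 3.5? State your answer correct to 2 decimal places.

8.64

b = r · sᵧ/sₓ = 0.543 · 1.8645/5.8797 = 0.172190
a = ȳ − b·x̄ = 3.857143 − 0.172190·10.714286 = 2.012254
Set a + b·x = 3.5: x = (3.5 − 2.012254) / 0.172190 = 8.640160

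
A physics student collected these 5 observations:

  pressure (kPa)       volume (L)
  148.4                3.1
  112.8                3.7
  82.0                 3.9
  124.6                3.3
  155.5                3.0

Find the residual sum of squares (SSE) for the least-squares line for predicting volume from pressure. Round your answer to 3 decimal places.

0.034

n = 5, Σx = 623.3, Σy = 17, Σxy = 2074.88, Σx² = 81175.81, Σy² = 58.4
Sxx = Σx² − (Σx)²/n = 81175.81 − 77700.578 = 3475.232
Sxy = Σxy − (Σx)(Σy)/n = 2074.88 − 2119.22 = -44.34
Syy = Σy² − (Σy)²/n = 58.4 − 57.8 = 0.6
b = Sxy/Sxx = -44.34/3475.232 = -0.012759
SSE = Syy − b·Sxy = 0.6 − (-0.012759)·(-44.34) = 0.034272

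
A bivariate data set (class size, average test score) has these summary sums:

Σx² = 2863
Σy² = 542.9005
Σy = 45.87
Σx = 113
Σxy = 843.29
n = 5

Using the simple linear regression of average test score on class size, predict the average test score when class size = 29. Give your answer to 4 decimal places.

Sxx = Σx² − (Σx)²/n = 2863 − 2553.8 = 309.2
Sxy = Σxy − (Σx)(Σy)/n = 843.29 − 1036.662 = -193.372
b = Sxy/Sxx = -193.372/309.2 = -0.625395
a = ȳ − b·x̄ = 9.174 − (-0.625395)·22.6 = 23.307917
ŷ(29) = a + b·29 = 23.307917 + (-0.625395)·29 = 5.171475

5.1715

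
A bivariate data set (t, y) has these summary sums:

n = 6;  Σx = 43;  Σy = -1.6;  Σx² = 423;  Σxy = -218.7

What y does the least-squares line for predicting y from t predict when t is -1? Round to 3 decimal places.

Sxx = Σx² − (Σx)²/n = 423 − 308.166667 = 114.833333
Sxy = Σxy − (Σx)(Σy)/n = -218.7 − (-11.466667) = -207.233333
b = Sxy/Sxx = -207.233333/114.833333 = -1.804644
a = ȳ − b·x̄ = -0.266667 − (-1.804644)·7.166667 = 12.666618
ŷ(-1) = a + b·-1 = 12.666618 + (-1.804644)·(-1) = 14.471263

14.471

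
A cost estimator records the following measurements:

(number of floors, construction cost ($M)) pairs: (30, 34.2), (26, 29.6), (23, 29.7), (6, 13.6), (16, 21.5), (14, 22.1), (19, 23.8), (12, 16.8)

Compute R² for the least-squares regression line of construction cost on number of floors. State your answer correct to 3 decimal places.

0.967

n = 8, Σx = 146, Σy = 191.3, Σxy = 3867.5, Σx² = 3098, Σy² = 4912.19
Sxx = Σx² − (Σx)²/n = 3098 − 2664.5 = 433.5
Sxy = Σxy − (Σx)(Σy)/n = 3867.5 − 3491.225 = 376.275
Syy = Σy² − (Σy)²/n = 4912.19 − 4574.46125 = 337.72875
R² = Sxy²/(Sxx·Syy) = (376.275)²/(433.5·337.72875) = 0.967060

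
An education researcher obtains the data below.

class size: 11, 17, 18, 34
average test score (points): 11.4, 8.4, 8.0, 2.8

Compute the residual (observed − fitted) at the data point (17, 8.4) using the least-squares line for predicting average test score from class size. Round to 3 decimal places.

n = 4, Σx = 80, Σy = 30.6, Σxy = 507.4, Σx² = 1890
Sxx = Σx² − (Σx)²/n = 1890 − 1600 = 290
Sxy = Σxy − (Σx)(Σy)/n = 507.4 − 612 = -104.6
b = Sxy/Sxx = -104.6/290 = -0.360690
a = ȳ − b·x̄ = 7.65 − (-0.360690)·20 = 14.863793
ŷ(17) = 14.863793 + (-0.360690)·17 = 8.732069
residual = y − ŷ = 8.4 − 8.732069 = -0.332069

-0.332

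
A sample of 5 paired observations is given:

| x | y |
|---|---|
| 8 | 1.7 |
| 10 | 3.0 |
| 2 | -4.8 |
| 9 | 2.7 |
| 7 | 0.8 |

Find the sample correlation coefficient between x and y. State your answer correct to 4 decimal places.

0.9938

n = 5, Σx = 36, Σy = 3.4, Σxy = 63.9, Σx² = 298, Σy² = 42.86
Sxx = Σx² − (Σx)²/n = 298 − 259.2 = 38.8
Sxy = Σxy − (Σx)(Σy)/n = 63.9 − 24.48 = 39.42
Syy = Σy² − (Σy)²/n = 42.86 − 2.312 = 40.548
r = Sxy/√(Sxx·Syy) = 39.42/√(1573.2624) = 39.42/39.664372 = 0.993839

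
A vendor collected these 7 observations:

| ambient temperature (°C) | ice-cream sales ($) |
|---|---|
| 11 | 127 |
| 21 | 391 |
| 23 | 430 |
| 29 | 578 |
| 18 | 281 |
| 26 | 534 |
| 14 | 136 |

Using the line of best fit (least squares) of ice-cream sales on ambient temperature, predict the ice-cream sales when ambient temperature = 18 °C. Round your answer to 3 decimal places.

290.501

n = 7, Σx = 142, Σy = 2477, Σxy = 57106, Σx² = 3128
Sxx = Σx² − (Σx)²/n = 3128 − 2880.571429 = 247.428571
Sxy = Σxy − (Σx)(Σy)/n = 57106 − 50247.714286 = 6858.285714
b = Sxy/Sxx = 6858.285714/247.428571 = 27.718245
a = ȳ − b·x̄ = 353.857143 − 27.718245·20.285714 = -208.427252
ŷ(18) = a + b·18 = -208.427252 + 27.718245·18 = 290.501155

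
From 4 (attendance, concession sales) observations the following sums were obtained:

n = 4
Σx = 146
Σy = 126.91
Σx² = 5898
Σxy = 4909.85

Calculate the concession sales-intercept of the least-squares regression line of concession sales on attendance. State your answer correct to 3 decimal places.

13.918

Sxx = Σx² − (Σx)²/n = 5898 − 5329 = 569
Sxy = Σxy − (Σx)(Σy)/n = 4909.85 − 4632.215 = 277.635
b = Sxy/Sxx = 277.635/569 = 0.487935
a = ȳ − b·x̄ = 31.7275 − 0.487935·36.5 = 13.917873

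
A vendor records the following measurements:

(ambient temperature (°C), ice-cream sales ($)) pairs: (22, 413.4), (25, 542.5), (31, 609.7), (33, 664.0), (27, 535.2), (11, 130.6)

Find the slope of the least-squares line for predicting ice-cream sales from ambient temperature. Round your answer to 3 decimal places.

n = 6, Σx = 149, Σy = 2895.4, Σxy = 79357, Σx² = 4009
Sxx = Σx² − (Σx)²/n = 4009 − 3700.166667 = 308.833333
Sxy = Σxy − (Σx)(Σy)/n = 79357 − 71902.433333 = 7454.566667
b = Sxy/Sxx = 7454.566667/308.833333 = 24.137831

24.138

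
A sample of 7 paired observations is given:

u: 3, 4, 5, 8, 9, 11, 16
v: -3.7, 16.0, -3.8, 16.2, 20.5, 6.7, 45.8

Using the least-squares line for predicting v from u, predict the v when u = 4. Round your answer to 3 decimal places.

n = 7, Σx = 56, Σy = 97.7, Σxy = 1154.5, Σx² = 572
Sxx = Σx² − (Σx)²/n = 572 − 448 = 124
Sxy = Σxy − (Σx)(Σy)/n = 1154.5 − 781.6 = 372.9
b = Sxy/Sxx = 372.9/124 = 3.007258
a = ȳ − b·x̄ = 13.957143 − 3.007258·8 = -10.100922
ŷ(4) = a + b·4 = -10.100922 + 3.007258·4 = 1.928111

1.928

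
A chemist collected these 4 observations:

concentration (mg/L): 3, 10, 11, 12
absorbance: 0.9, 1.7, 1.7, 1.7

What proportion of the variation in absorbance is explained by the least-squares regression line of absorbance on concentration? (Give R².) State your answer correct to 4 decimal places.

0.9600

n = 4, Σx = 36, Σy = 6, Σxy = 58.8, Σx² = 374, Σy² = 9.48
Sxx = Σx² − (Σx)²/n = 374 − 324 = 50
Sxy = Σxy − (Σx)(Σy)/n = 58.8 − 54 = 4.8
Syy = Σy² − (Σy)²/n = 9.48 − 9 = 0.48
R² = Sxy²/(Sxx·Syy) = (4.8)²/(50·0.48) = 0.96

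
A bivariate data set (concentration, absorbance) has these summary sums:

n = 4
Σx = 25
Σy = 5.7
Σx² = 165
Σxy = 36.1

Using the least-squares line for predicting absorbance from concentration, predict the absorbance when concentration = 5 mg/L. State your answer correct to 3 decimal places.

1.357

Sxx = Σx² − (Σx)²/n = 165 − 156.25 = 8.75
Sxy = Σxy − (Σx)(Σy)/n = 36.1 − 35.625 = 0.475
b = Sxy/Sxx = 0.475/8.75 = 0.054286
a = ȳ − b·x̄ = 1.425 − 0.054286·6.25 = 1.085714
ŷ(5) = a + b·5 = 1.085714 + 0.054286·5 = 1.357143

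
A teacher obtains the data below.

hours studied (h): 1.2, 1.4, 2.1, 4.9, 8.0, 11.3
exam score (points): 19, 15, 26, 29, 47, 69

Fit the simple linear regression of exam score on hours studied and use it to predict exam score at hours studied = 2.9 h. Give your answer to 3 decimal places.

24.873

n = 6, Σx = 28.9, Σy = 205, Σxy = 1396.2, Σx² = 223.51
Sxx = Σx² − (Σx)²/n = 223.51 − 139.201667 = 84.308333
Sxy = Σxy − (Σx)(Σy)/n = 1396.2 − 987.416667 = 408.783333
b = Sxy/Sxx = 408.783333/84.308333 = 4.848671
a = ȳ − b·x̄ = 34.166667 − 4.848671·4.816667 = 10.812237
ŷ(2.9) = a + b·2.9 = 10.812237 + 4.848671·2.9 = 24.873381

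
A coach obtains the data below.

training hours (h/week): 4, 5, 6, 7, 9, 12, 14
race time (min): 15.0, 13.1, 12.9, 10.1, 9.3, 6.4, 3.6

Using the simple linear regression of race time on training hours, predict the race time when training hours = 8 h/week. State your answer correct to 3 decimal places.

n = 7, Σx = 57, Σy = 70.4, Σxy = 484.5, Σx² = 547
Sxx = Σx² − (Σx)²/n = 547 − 464.142857 = 82.857143
Sxy = Σxy − (Σx)(Σy)/n = 484.5 − 573.257143 = -88.757143
b = Sxy/Sxx = -88.757143/82.857143 = -1.071207
a = ȳ − b·x̄ = 10.057143 − (-1.071207)·8.142857 = 18.779828
ŷ(8) = a + b·8 = 18.779828 + (-1.071207)·8 = 10.210172

10.210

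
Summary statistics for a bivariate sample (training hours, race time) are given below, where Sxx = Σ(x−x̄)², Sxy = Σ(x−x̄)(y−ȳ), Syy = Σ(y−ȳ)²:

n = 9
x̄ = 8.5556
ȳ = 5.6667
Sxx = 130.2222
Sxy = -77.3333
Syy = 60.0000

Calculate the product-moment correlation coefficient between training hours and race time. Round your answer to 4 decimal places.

r = Sxy/√(Sxx·Syy) = -77.3333/√(7813.332) = -77.3333/88.393054 = -0.874880

-0.8749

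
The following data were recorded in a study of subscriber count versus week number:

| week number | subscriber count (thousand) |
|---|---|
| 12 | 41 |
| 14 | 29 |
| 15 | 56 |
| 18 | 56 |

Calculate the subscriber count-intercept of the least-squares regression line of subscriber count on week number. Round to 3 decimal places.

-2.880

n = 4, Σx = 59, Σy = 182, Σxy = 2746, Σx² = 889
Sxx = Σx² − (Σx)²/n = 889 − 870.25 = 18.75
Sxy = Σxy − (Σx)(Σy)/n = 2746 − 2684.5 = 61.5
b = Sxy/Sxx = 61.5/18.75 = 3.28
a = ȳ − b·x̄ = 45.5 − 3.28·14.75 = -2.88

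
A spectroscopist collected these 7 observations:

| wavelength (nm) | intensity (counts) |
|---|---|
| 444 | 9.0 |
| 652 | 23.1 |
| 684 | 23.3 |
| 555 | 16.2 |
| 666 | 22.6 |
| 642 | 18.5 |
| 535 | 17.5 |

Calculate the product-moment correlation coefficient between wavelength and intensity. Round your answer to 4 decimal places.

n = 7, Σx = 4178, Σy = 130.2, Σxy = 80276.5, Σx² = 2540066, Σy² = 2579.2
Sxx = Σx² − (Σx)²/n = 2540066 − 2493669.142857 = 46396.857143
Sxy = Σxy − (Σx)(Σy)/n = 80276.5 − 77710.8 = 2565.7
Syy = Σy² − (Σy)²/n = 2579.2 − 2421.72 = 157.48
r = Sxy/√(Sxx·Syy) = 2565.7/√(7306577.062857) = 2565.7/2703.068083 = 0.949181

0.9492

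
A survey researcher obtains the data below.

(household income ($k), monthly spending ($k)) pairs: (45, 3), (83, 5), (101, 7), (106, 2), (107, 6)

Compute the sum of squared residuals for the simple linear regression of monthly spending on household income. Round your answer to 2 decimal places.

14.98

n = 5, Σx = 442, Σy = 23, Σxy = 2111, Σx² = 41800, Σy² = 123
Sxx = Σx² − (Σx)²/n = 41800 − 39072.8 = 2727.2
Sxy = Σxy − (Σx)(Σy)/n = 2111 − 2033.2 = 77.8
Syy = Σy² − (Σy)²/n = 123 − 105.8 = 17.2
b = Sxy/Sxx = 77.8/2727.2 = 0.028527
SSE = Syy − b·Sxy = 17.2 − 0.028527·77.8 = 14.980566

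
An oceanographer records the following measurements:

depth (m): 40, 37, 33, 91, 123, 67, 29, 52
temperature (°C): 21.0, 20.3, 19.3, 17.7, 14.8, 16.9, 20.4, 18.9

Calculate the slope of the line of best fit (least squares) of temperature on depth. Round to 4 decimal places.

-0.0579

n = 8, Σx = 472, Σy = 149.3, Σxy = 8365.8, Σx² = 35502
Sxx = Σx² − (Σx)²/n = 35502 − 27848 = 7654
Sxy = Σxy − (Σx)(Σy)/n = 8365.8 − 8808.7 = -442.9
b = Sxy/Sxx = -442.9/7654 = -0.057865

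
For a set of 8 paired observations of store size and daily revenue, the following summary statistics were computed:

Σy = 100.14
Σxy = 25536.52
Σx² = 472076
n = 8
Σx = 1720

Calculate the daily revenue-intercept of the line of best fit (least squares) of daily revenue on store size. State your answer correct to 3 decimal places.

Sxx = Σx² − (Σx)²/n = 472076 − 369800 = 102276
Sxy = Σxy − (Σx)(Σy)/n = 25536.52 − 21530.1 = 4006.42
b = Sxy/Sxx = 4006.42/102276 = 0.039173
a = ȳ − b·x̄ = 12.5175 − 0.039173·215 = 4.095384

4.095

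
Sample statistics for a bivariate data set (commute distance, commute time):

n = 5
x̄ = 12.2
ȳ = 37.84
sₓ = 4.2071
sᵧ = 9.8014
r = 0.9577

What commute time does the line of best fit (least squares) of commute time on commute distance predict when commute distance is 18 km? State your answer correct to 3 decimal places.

b = r · sᵧ/sₓ = 0.9577 · 9.8014/4.2071 = 2.231181
a = ȳ − b·x̄ = 37.84 − 2.231181·12.2 = 10.619594
ŷ(18) = a + b·18 = 10.619594 + 2.231181·18 = 50.780849

50.781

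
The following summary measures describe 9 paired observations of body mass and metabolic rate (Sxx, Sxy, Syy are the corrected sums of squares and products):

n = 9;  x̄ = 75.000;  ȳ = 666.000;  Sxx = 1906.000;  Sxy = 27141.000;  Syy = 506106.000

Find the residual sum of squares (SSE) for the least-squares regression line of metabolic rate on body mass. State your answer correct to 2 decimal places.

b = Sxy/Sxx = 27141/1906 = 14.239769
SSE = Syy − b·Sxy = 506106 − 14.239769·27141 = 119624.425498

119624.43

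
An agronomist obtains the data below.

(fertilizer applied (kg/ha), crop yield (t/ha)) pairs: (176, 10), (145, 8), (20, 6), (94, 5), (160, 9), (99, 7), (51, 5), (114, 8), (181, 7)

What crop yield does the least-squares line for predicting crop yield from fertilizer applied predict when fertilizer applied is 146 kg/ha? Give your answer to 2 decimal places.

7.92

n = 9, Σx = 1040, Σy = 65, Σxy = 8077, Σx² = 144996
Sxx = Σx² − (Σx)²/n = 144996 − 120177.777778 = 24818.222222
Sxy = Σxy − (Σx)(Σy)/n = 8077 − 7511.111111 = 565.888889
b = Sxy/Sxx = 565.888889/24818.222222 = 0.022801
a = ȳ − b·x̄ = 7.222222 − 0.022801·115.555556 = 4.587400
ŷ(146) = a + b·146 = 4.587400 + 0.022801·146 = 7.916397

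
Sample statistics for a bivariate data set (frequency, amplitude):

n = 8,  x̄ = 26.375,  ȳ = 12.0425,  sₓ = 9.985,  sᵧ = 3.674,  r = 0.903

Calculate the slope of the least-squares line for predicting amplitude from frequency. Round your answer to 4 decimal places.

b = r · sᵧ/sₓ = 0.903 · 3.674/9.985 = 0.332261

0.3323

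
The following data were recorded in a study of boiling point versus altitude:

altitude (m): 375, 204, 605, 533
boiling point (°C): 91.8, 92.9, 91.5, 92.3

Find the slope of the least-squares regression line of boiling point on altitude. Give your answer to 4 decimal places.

-0.0026

n = 4, Σx = 1717, Σy = 368.5, Σxy = 157930, Σx² = 832355
Sxx = Σx² − (Σx)²/n = 832355 − 737022.25 = 95332.75
Sxy = Σxy − (Σx)(Σy)/n = 157930 − 158178.625 = -248.625
b = Sxy/Sxx = -248.625/95332.75 = -0.002608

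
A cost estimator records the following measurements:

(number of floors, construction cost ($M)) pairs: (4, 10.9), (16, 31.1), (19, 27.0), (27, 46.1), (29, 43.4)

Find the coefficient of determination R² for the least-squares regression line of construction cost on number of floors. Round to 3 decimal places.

0.937

n = 5, Σx = 95, Σy = 158.5, Σxy = 3557.5, Σx² = 2203, Σy² = 5823.79
Sxx = Σx² − (Σx)²/n = 2203 − 1805 = 398
Sxy = Σxy − (Σx)(Σy)/n = 3557.5 − 3011.5 = 546
Syy = Σy² − (Σy)²/n = 5823.79 − 5024.45 = 799.34
R² = Sxy²/(Sxx·Syy) = (546)²/(398·799.34) = 0.937067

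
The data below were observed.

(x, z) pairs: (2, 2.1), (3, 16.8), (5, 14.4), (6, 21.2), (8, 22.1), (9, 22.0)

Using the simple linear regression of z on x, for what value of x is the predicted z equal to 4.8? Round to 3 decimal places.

n = 6, Σx = 33, Σy = 98.6, Σxy = 628.6, Σx² = 219
Sxx = Σx² − (Σx)²/n = 219 − 181.5 = 37.5
Sxy = Σxy − (Σx)(Σy)/n = 628.6 − 542.3 = 86.3
b = Sxy/Sxx = 86.3/37.5 = 2.301333
a = ȳ − b·x̄ = 16.433333 − 2.301333·5.5 = 3.776
Set a + b·x = 4.8: x = (4.8 − 3.776) / 2.301333 = 0.444959

0.445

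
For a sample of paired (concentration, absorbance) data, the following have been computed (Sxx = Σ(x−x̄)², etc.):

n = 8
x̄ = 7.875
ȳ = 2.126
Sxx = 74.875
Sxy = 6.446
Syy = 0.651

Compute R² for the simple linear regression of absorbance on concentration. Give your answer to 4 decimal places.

0.8524

R² = Sxy²/(Sxx·Syy) = (6.446)²/(74.875·0.651) = 0.852438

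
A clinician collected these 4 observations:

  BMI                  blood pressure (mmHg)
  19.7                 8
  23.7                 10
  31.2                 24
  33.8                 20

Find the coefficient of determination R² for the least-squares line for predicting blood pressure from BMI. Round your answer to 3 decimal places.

n = 4, Σx = 108.4, Σy = 62, Σxy = 1819.4, Σx² = 3065.66, Σy² = 1140
Sxx = Σx² − (Σx)²/n = 3065.66 − 2937.64 = 128.02
Sxy = Σxy − (Σx)(Σy)/n = 1819.4 − 1680.2 = 139.2
Syy = Σy² − (Σy)²/n = 1140 − 961 = 179
R² = Sxy²/(Sxx·Syy) = (139.2)²/(128.02·179) = 0.845566

0.846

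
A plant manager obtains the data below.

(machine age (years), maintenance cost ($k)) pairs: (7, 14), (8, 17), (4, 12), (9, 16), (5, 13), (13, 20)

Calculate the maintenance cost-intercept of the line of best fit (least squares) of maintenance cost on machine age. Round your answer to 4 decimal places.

8.5130

n = 6, Σx = 46, Σy = 92, Σxy = 751, Σx² = 404
Sxx = Σx² − (Σx)²/n = 404 − 352.666667 = 51.333333
Sxy = Σxy − (Σx)(Σy)/n = 751 − 705.333333 = 45.666667
b = Sxy/Sxx = 45.666667/51.333333 = 0.889610
a = ȳ − b·x̄ = 15.333333 − 0.889610·7.666667 = 8.512987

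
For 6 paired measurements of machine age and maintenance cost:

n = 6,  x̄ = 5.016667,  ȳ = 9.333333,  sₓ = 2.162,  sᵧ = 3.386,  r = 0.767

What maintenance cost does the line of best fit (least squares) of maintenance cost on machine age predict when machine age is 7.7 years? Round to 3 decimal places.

12.557

b = r · sᵧ/sₓ = 0.767 · 3.386/2.162 = 1.201231
a = ȳ − b·x̄ = 9.333333 − 1.201231·5.016667 = 3.307156
ŷ(7.7) = a + b·7.7 = 3.307156 + 1.201231·7.7 = 12.556637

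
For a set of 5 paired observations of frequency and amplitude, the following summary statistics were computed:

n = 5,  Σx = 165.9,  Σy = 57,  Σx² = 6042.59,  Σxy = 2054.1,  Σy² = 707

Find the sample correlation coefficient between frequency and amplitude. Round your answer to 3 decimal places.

0.928

Sxx = Σx² − (Σx)²/n = 6042.59 − 5504.562 = 538.028
Sxy = Σxy − (Σx)(Σy)/n = 2054.1 − 1891.26 = 162.84
Syy = Σy² − (Σy)²/n = 707 − 649.8 = 57.2
r = Sxy/√(Sxx·Syy) = 162.84/√(30775.2016) = 162.84/175.428623 = 0.928241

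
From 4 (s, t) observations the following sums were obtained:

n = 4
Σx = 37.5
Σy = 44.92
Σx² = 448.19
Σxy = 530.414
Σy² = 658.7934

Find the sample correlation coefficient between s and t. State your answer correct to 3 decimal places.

0.895

Sxx = Σx² − (Σx)²/n = 448.19 − 351.5625 = 96.6275
Sxy = Σxy − (Σx)(Σy)/n = 530.414 − 421.125 = 109.289
Syy = Σy² − (Σy)²/n = 658.7934 − 504.4516 = 154.3418
r = Sxy/√(Sxx·Syy) = 109.289/√(14913.662280) = 109.289/122.121506 = 0.894920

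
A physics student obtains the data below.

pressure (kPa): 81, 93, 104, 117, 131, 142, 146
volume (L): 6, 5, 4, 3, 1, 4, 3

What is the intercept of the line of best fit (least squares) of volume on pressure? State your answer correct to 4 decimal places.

n = 7, Σx = 814, Σy = 26, Σxy = 2855, Σx² = 98356
Sxx = Σx² − (Σx)²/n = 98356 − 94656.571429 = 3699.428571
Sxy = Σxy − (Σx)(Σy)/n = 2855 − 3023.428571 = -168.428571
b = Sxy/Sxx = -168.428571/3699.428571 = -0.045528
a = ȳ − b·x̄ = 3.714286 − (-0.045528)·116.285714 = 9.008573

9.0086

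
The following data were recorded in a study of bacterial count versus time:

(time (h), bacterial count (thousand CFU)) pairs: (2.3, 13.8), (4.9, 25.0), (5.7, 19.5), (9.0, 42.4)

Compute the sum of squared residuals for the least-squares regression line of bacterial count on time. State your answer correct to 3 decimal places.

n = 4, Σx = 21.9, Σy = 100.7, Σxy = 646.99, Σx² = 142.79, Σy² = 2993.45
Sxx = Σx² − (Σx)²/n = 142.79 − 119.9025 = 22.8875
Sxy = Σxy − (Σx)(Σy)/n = 646.99 − 551.3325 = 95.6575
Syy = Σy² − (Σy)²/n = 2993.45 − 2535.1225 = 458.3275
b = Sxy/Sxx = 95.6575/22.8875 = 4.179465
SSE = Syy − b·Sxy = 458.3275 − 4.179465·95.6575 = 58.530348

58.530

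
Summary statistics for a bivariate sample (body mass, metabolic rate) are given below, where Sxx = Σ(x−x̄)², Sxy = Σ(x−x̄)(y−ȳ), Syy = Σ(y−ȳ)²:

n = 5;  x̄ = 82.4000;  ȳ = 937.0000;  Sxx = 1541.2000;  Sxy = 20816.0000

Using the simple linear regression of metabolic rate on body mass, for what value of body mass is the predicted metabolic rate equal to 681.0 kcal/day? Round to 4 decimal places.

63.4460

b = Sxy/Sxx = 20816/1541.2 = 13.506359
a = ȳ − b·x̄ = 937 − 13.506359·82.4 = -175.923955
Set a + b·x = 681.0: x = (681.0 − (-175.923955)) / 13.506359 = 63.445965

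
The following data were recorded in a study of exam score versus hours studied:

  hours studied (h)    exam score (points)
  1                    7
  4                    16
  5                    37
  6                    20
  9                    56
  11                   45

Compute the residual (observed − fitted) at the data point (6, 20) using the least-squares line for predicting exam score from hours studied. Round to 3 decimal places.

-10.167

n = 6, Σx = 36, Σy = 181, Σxy = 1375, Σx² = 280
Sxx = Σx² − (Σx)²/n = 280 − 216 = 64
Sxy = Σxy − (Σx)(Σy)/n = 1375 − 1086 = 289
b = Sxy/Sxx = 289/64 = 4.515625
a = ȳ − b·x̄ = 30.166667 − 4.515625·6 = 3.072917
ŷ(6) = 3.072917 + 4.515625·6 = 30.166667
residual = y − ŷ = 20 − 30.166667 = -10.166667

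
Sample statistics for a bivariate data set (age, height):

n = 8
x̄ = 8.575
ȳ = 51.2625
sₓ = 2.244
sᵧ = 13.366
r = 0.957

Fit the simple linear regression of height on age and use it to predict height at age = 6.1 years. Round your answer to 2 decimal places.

b = r · sᵧ/sₓ = 0.957 · 13.366/2.244 = 5.700206
a = ȳ − b·x̄ = 51.2625 − 5.700206·8.575 = 2.383235
ŷ(6.1) = a + b·6.1 = 2.383235 + 5.700206·6.1 = 37.154490

37.15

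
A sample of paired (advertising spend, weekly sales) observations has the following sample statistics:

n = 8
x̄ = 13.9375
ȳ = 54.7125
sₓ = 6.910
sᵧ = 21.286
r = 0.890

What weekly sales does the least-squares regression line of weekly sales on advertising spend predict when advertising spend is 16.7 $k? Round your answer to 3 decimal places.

b = r · sᵧ/sₓ = 0.89 · 21.286/6.91 = 2.741612
a = ȳ − b·x̄ = 54.7125 − 2.741612·13.9375 = 16.501281
ŷ(16.7) = a + b·16.7 = 16.501281 + 2.741612·16.7 = 62.286204

62.286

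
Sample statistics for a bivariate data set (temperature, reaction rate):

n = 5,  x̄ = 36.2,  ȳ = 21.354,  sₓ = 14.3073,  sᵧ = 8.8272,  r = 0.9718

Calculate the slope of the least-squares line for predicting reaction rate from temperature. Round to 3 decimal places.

0.600

b = r · sᵧ/sₓ = 0.9718 · 8.8272/14.3073 = 0.599573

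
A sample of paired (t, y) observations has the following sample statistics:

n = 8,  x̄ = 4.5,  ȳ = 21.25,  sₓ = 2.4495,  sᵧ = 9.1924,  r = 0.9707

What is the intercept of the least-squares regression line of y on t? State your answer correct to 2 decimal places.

4.86

b = r · sᵧ/sₓ = 0.9707 · 9.1924/2.4495 = 3.642810
a = ȳ − b·x̄ = 21.25 − 3.642810·4.5 = 4.857356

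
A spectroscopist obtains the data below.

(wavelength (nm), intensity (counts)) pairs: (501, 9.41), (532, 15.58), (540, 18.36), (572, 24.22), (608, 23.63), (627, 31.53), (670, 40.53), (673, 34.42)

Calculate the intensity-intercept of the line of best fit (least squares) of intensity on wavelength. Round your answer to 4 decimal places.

-67.0632

n = 8, Σx = 4723, Σy = 197.68, Σxy = 121227.32, Σx² = 2817431
Sxx = Σx² − (Σx)²/n = 2817431 − 2788341.125 = 29089.875
Sxy = Σxy − (Σx)(Σy)/n = 121227.32 − 116705.33 = 4521.99
b = Sxy/Sxx = 4521.99/29089.875 = 0.155449
a = ȳ − b·x̄ = 24.71 − 0.155449·590.375 = -67.063163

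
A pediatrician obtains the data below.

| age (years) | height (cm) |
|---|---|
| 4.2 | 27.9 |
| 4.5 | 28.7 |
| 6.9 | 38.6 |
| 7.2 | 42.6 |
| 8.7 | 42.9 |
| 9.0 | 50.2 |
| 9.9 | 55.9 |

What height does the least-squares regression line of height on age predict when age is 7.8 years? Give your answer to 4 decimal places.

n = 7, Σx = 50.4, Σy = 286.8, Σxy = 2197.83, Σx² = 392.04
Sxx = Σx² − (Σx)²/n = 392.04 − 362.88 = 29.16
Sxy = Σxy − (Σx)(Σy)/n = 2197.83 − 2064.96 = 132.87
b = Sxy/Sxx = 132.87/29.16 = 4.556584
a = ȳ − b·x̄ = 40.971429 − 4.556584·7.2 = 8.164021
ŷ(7.8) = a + b·7.8 = 8.164021 + 4.556584·7.8 = 43.705379

43.7054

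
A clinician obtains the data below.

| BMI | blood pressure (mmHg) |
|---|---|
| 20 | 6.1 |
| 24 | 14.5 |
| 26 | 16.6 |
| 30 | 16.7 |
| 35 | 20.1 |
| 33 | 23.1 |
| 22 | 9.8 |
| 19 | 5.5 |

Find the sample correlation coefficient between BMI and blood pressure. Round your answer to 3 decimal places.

n = 8, Σx = 209, Σy = 112.4, Σxy = 3188.5, Σx² = 5711, Σy² = 1865.82
Sxx = Σx² − (Σx)²/n = 5711 − 5460.125 = 250.875
Sxy = Σxy − (Σx)(Σy)/n = 3188.5 − 2936.45 = 252.05
Syy = Σy² − (Σy)²/n = 1865.82 − 1579.22 = 286.6
r = Sxy/√(Sxx·Syy) = 252.05/√(71900.775) = 252.05/268.143199 = 0.939983

0.940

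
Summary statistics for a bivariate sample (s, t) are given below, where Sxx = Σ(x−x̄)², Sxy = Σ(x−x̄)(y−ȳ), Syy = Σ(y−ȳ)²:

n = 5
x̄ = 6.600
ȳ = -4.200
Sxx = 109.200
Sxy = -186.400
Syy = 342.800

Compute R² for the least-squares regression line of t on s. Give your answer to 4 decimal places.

R² = Sxy²/(Sxx·Syy) = (-186.4)²/(109.2·342.8) = 0.928172

0.9282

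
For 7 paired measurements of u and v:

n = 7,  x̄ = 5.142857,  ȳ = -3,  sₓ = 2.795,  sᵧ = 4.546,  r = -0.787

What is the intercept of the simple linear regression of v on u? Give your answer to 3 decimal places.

b = r · sᵧ/sₓ = -0.787 · 4.546/2.795 = -1.280036
a = ȳ − b·x̄ = -3 − (-1.280036)·5.142857 = 3.583045

3.583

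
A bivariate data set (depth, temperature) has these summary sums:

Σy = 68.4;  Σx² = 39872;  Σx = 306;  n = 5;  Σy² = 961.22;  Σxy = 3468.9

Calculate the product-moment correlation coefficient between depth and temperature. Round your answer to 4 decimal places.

Sxx = Σx² − (Σx)²/n = 39872 − 18727.2 = 21144.8
Sxy = Σxy − (Σx)(Σy)/n = 3468.9 − 4186.08 = -717.18
Syy = Σy² − (Σy)²/n = 961.22 − 935.712 = 25.508
r = Sxy/√(Sxx·Syy) = -717.18/√(539361.5584) = -717.18/734.412390 = -0.976536

-0.9765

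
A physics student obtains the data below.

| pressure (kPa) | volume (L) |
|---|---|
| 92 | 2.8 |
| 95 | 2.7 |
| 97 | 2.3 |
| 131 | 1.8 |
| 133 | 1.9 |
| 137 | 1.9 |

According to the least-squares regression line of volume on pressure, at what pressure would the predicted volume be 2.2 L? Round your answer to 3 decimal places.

115.925

n = 6, Σx = 685, Σy = 13.4, Σxy = 1486, Σx² = 80517
Sxx = Σx² − (Σx)²/n = 80517 − 78204.166667 = 2312.833333
Sxy = Σxy − (Σx)(Σy)/n = 1486 − 1529.833333 = -43.833333
b = Sxy/Sxx = -43.833333/2312.833333 = -0.018952
a = ȳ − b·x̄ = 2.233333 − (-0.018952)·114.166667 = 4.397045
Set a + b·x = 2.2: x = (2.2 − 4.397045) / (-0.018952) = 115.925475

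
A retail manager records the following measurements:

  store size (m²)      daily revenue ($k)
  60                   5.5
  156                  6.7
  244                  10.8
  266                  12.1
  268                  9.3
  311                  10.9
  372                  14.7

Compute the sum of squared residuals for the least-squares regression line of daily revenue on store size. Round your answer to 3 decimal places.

n = 7, Σx = 1677, Σy = 70, Σxy = 18579.7, Σx² = 465157, Σy² = 759.58
Sxx = Σx² − (Σx)²/n = 465157 − 401761.285714 = 63395.714286
Sxy = Σxy − (Σx)(Σy)/n = 18579.7 − 16770 = 1809.7
Syy = Σy² − (Σy)²/n = 759.58 − 700 = 59.58
b = Sxy/Sxx = 1809.7/63395.714286 = 0.028546
SSE = Syy − b·Sxy = 59.58 − 0.028546·1809.7 = 7.920134

7.920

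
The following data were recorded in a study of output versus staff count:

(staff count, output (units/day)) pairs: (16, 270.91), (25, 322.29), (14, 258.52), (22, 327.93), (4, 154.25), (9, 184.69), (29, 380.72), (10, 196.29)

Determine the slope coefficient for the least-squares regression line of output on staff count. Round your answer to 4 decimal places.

n = 8, Σx = 129, Σy = 2095.6, Σxy = 38508.54, Σx² = 2599
Sxx = Σx² − (Σx)²/n = 2599 − 2080.125 = 518.875
Sxy = Σxy − (Σx)(Σy)/n = 38508.54 − 33791.55 = 4716.99
b = Sxy/Sxx = 4716.99/518.875 = 9.090802

9.0908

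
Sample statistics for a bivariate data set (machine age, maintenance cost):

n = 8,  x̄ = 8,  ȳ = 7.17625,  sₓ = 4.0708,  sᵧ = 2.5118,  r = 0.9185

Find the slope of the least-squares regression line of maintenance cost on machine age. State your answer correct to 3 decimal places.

b = r · sᵧ/sₓ = 0.9185 · 2.5118/4.0708 = 0.566741

0.567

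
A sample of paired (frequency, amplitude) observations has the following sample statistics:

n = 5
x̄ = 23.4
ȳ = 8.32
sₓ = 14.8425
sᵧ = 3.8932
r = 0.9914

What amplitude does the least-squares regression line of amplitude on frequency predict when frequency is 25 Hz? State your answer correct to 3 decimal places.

b = r · sᵧ/sₓ = 0.9914 · 3.8932/14.8425 = 0.260045
a = ȳ − b·x̄ = 8.32 − 0.260045·23.4 = 2.234946
ŷ(25) = a + b·25 = 2.234946 + 0.260045·25 = 8.736072

8.736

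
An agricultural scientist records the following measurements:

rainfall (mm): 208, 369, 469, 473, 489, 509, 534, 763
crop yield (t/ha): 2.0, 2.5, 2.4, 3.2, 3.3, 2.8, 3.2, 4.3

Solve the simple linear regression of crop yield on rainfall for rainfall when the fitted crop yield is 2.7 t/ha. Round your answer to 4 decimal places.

n = 8, Σx = 3814, Σy = 23.7, Σxy = 12006.3, Σx² = 1988642
Sxx = Σx² − (Σx)²/n = 1988642 − 1818324.5 = 170317.5
Sxy = Σxy − (Σx)(Σy)/n = 12006.3 − 11298.975 = 707.325
b = Sxy/Sxx = 707.325/170317.5 = 0.004153
a = ȳ − b·x̄ = 2.9625 − 0.004153·476.75 = 0.982567
Set a + b·x = 2.7: x = (2.7 − 0.982567) / 0.004153 = 413.542360

413.5424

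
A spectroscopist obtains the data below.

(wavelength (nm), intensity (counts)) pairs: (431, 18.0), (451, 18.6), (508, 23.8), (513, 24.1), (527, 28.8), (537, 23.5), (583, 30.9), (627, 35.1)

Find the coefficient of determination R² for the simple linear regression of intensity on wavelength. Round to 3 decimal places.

0.917

n = 8, Σx = 4177, Σy = 202.8, Σxy = 108419.8, Σx² = 2209511, Σy² = 5385.72
Sxx = Σx² − (Σx)²/n = 2209511 − 2180916.125 = 28594.875
Sxy = Σxy − (Σx)(Σy)/n = 108419.8 − 105886.95 = 2532.85
Syy = Σy² − (Σy)²/n = 5385.72 − 5140.98 = 244.74
R² = Sxy²/(Sxx·Syy) = (2532.85)²/(28594.875·244.74) = 0.916697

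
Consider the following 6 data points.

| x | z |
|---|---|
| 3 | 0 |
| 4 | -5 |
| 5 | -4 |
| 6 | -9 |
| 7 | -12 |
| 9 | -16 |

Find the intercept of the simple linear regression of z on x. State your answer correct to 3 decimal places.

7.229

n = 6, Σx = 34, Σy = -46, Σxy = -322, Σx² = 216
Sxx = Σx² − (Σx)²/n = 216 − 192.666667 = 23.333333
Sxy = Σxy − (Σx)(Σy)/n = -322 − (-260.666667) = -61.333333
b = Sxy/Sxx = -61.333333/23.333333 = -2.628571
a = ȳ − b·x̄ = -7.666667 − (-2.628571)·5.666667 = 7.228571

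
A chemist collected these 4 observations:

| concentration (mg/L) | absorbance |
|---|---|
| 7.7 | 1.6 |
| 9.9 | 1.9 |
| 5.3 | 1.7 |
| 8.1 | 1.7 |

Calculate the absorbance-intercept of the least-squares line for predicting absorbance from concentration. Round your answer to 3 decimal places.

n = 4, Σx = 31, Σy = 6.9, Σxy = 53.91, Σx² = 251
Sxx = Σx² − (Σx)²/n = 251 − 240.25 = 10.75
Sxy = Σxy − (Σx)(Σy)/n = 53.91 − 53.475 = 0.435
b = Sxy/Sxx = 0.435/10.75 = 0.040465
a = ȳ − b·x̄ = 1.725 − 0.040465·7.75 = 1.411395

1.411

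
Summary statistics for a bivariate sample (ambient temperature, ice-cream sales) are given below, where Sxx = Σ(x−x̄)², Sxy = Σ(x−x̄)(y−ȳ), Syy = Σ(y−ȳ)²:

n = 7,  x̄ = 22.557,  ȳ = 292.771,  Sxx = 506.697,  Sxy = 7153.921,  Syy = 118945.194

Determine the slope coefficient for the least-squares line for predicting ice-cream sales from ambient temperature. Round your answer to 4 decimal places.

14.1187

b = Sxy/Sxx = 7153.921/506.697 = 14.118736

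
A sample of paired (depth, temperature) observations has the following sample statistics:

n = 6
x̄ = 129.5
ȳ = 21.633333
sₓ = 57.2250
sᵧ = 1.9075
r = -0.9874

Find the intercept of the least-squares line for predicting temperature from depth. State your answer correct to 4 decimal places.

b = r · sᵧ/sₓ = -0.9874 · 1.9075/57.225 = -0.032913
a = ȳ − b·x̄ = 21.633333 − (-0.032913)·129.5 = 25.895610

25.8956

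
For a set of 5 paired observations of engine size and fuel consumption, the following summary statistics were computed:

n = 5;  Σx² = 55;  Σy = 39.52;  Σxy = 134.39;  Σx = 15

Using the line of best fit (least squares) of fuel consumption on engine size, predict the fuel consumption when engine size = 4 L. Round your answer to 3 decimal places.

Sxx = Σx² − (Σx)²/n = 55 − 45 = 10
Sxy = Σxy − (Σx)(Σy)/n = 134.39 − 118.56 = 15.83
b = Sxy/Sxx = 15.83/10 = 1.583
a = ȳ − b·x̄ = 7.904 − 1.583·3 = 3.155
ŷ(4) = a + b·4 = 3.155 + 1.583·4 = 9.487

9.487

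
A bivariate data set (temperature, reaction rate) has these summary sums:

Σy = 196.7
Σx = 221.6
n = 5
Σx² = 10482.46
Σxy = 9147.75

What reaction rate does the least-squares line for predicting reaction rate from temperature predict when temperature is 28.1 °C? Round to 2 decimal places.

28.79

Sxx = Σx² − (Σx)²/n = 10482.46 − 9821.312 = 661.148
Sxy = Σxy − (Σx)(Σy)/n = 9147.75 − 8717.744 = 430.006
b = Sxy/Sxx = 430.006/661.148 = 0.650393
a = ȳ − b·x̄ = 39.34 − 0.650393·44.32 = 10.514584
ŷ(28.1) = a + b·28.1 = 10.514584 + 0.650393·28.1 = 28.790626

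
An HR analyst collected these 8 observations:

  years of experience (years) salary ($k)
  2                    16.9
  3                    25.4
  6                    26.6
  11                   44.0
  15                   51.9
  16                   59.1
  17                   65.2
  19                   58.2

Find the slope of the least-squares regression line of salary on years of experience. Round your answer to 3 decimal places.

2.664

n = 8, Σx = 89, Σy = 347.3, Σxy = 4691.9, Σx² = 1301
Sxx = Σx² − (Σx)²/n = 1301 − 990.125 = 310.875
Sxy = Σxy − (Σx)(Σy)/n = 4691.9 − 3863.7125 = 828.1875
b = Sxy/Sxx = 828.1875/310.875 = 2.664053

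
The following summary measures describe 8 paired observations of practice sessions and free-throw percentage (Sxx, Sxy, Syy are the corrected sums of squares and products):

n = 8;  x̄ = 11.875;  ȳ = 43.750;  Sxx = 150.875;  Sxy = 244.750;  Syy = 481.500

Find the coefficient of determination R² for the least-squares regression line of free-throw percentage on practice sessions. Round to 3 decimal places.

R² = Sxy²/(Sxx·Syy) = (244.75)²/(150.875·481.5) = 0.824578

0.825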